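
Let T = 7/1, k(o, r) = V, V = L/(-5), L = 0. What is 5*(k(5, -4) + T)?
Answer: 35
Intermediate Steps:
V = 0 (V = 0/(-5) = 0*(-⅕) = 0)
k(o, r) = 0
T = 7 (T = 7*1 = 7)
5*(k(5, -4) + T) = 5*(0 + 7) = 5*7 = 35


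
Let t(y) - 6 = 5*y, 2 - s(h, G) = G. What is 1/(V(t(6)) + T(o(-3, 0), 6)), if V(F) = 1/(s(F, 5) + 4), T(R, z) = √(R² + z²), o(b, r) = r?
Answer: ⅐ ≈ 0.14286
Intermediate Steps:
s(h, G) = 2 - G
t(y) = 6 + 5*y
V(F) = 1 (V(F) = 1/((2 - 1*5) + 4) = 1/((2 - 5) + 4) = 1/(-3 + 4) = 1/1 = 1)
1/(V(t(6)) + T(o(-3, 0), 6)) = 1/(1 + √(0² + 6²)) = 1/(1 + √(0 + 36)) = 1/(1 + √36) = 1/(1 + 6) = 1/7 = ⅐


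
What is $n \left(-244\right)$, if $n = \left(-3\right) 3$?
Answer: $2196$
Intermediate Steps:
$n = -9$
$n \left(-244\right) = \left(-9\right) \left(-244\right) = 2196$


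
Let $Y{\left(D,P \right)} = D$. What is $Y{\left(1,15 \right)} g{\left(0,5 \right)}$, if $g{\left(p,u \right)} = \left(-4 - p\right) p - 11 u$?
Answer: $-55$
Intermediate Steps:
$g{\left(p,u \right)} = - 11 u + p \left(-4 - p\right)$ ($g{\left(p,u \right)} = p \left(-4 - p\right) - 11 u = - 11 u + p \left(-4 - p\right)$)
$Y{\left(1,15 \right)} g{\left(0,5 \right)} = 1 \left(- 0^{2} - 55 - 0\right) = 1 \left(\left(-1\right) 0 - 55 + 0\right) = 1 \left(0 - 55 + 0\right) = 1 \left(-55\right) = -55$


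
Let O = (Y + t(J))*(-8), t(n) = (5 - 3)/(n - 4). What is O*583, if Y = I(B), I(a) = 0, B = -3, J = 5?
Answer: -9328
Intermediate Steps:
t(n) = 2/(-4 + n)
Y = 0
O = -16 (O = (0 + 2/(-4 + 5))*(-8) = (0 + 2/1)*(-8) = (0 + 2*1)*(-8) = (0 + 2)*(-8) = 2*(-8) = -16)
O*583 = -16*583 = -9328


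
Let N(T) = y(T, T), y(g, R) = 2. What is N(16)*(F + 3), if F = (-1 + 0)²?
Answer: 8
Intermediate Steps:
N(T) = 2
F = 1 (F = (-1)² = 1)
N(16)*(F + 3) = 2*(1 + 3) = 2*4 = 8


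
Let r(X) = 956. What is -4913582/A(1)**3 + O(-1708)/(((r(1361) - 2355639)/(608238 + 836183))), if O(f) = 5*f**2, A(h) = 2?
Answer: -90060111685133/9418732 ≈ -9.5618e+6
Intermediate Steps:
-4913582/A(1)**3 + O(-1708)/(((r(1361) - 2355639)/(608238 + 836183))) = -4913582/(2**3) + (5*(-1708)**2)/(((956 - 2355639)/(608238 + 836183))) = -4913582/8 + (5*2917264)/((-2354683/1444421)) = -4913582*1/8 + 14586320/((-2354683*1/1444421)) = -2456791/4 + 14586320/(-2354683/1444421) = -2456791/4 + 14586320*(-1444421/2354683) = -2456791/4 - 21068786920720/2354683 = -90060111685133/9418732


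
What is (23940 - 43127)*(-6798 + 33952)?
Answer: -521003798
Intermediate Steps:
(23940 - 43127)*(-6798 + 33952) = -19187*27154 = -521003798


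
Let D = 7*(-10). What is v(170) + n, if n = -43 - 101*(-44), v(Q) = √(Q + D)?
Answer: 4411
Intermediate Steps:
D = -70
v(Q) = √(-70 + Q) (v(Q) = √(Q - 70) = √(-70 + Q))
n = 4401 (n = -43 + 4444 = 4401)
v(170) + n = √(-70 + 170) + 4401 = √100 + 4401 = 10 + 4401 = 4411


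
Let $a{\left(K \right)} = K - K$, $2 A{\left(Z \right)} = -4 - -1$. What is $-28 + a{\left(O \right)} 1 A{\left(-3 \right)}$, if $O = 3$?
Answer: $-28$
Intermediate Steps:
$A{\left(Z \right)} = - \frac{3}{2}$ ($A{\left(Z \right)} = \frac{-4 - -1}{2} = \frac{-4 + 1}{2} = \frac{1}{2} \left(-3\right) = - \frac{3}{2}$)
$a{\left(K \right)} = 0$
$-28 + a{\left(O \right)} 1 A{\left(-3 \right)} = -28 + 0 \cdot 1 \left(- \frac{3}{2}\right) = -28 + 0 \left(- \frac{3}{2}\right) = -28 + 0 = -28$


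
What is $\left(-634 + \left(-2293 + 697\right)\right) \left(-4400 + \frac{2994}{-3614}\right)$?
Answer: $\frac{17733622310}{1807} \approx 9.8138 \cdot 10^{6}$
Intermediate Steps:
$\left(-634 + \left(-2293 + 697\right)\right) \left(-4400 + \frac{2994}{-3614}\right) = \left(-634 - 1596\right) \left(-4400 + 2994 \left(- \frac{1}{3614}\right)\right) = - 2230 \left(-4400 - \frac{1497}{1807}\right) = \left(-2230\right) \left(- \frac{7952297}{1807}\right) = \frac{17733622310}{1807}$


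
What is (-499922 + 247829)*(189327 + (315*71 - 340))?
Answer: -53280359736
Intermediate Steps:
(-499922 + 247829)*(189327 + (315*71 - 340)) = -252093*(189327 + (22365 - 340)) = -252093*(189327 + 22025) = -252093*211352 = -53280359736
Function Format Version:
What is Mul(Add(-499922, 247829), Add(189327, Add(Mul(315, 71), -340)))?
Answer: -53280359736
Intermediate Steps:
Mul(Add(-499922, 247829), Add(189327, Add(Mul(315, 71), -340))) = Mul(-252093, Add(189327, Add(22365, -340))) = Mul(-252093, Add(189327, 22025)) = Mul(-252093, 211352) = -53280359736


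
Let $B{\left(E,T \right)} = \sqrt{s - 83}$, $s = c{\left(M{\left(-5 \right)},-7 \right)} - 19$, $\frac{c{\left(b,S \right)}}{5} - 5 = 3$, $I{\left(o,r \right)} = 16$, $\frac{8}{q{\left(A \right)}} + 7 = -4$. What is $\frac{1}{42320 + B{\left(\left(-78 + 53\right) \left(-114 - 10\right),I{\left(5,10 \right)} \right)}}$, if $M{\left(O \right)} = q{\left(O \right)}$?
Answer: $\frac{21160}{895491231} - \frac{i \sqrt{62}}{1790982462} \approx 2.3629 \cdot 10^{-5} - 4.3965 \cdot 10^{-9} i$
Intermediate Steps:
$q{\left(A \right)} = - \frac{8}{11}$ ($q{\left(A \right)} = \frac{8}{-7 - 4} = \frac{8}{-11} = 8 \left(- \frac{1}{11}\right) = - \frac{8}{11}$)
$M{\left(O \right)} = - \frac{8}{11}$
$c{\left(b,S \right)} = 40$ ($c{\left(b,S \right)} = 25 + 5 \cdot 3 = 25 + 15 = 40$)
$s = 21$ ($s = 40 - 19 = 21$)
$B{\left(E,T \right)} = i \sqrt{62}$ ($B{\left(E,T \right)} = \sqrt{21 - 83} = \sqrt{-62} = i \sqrt{62}$)
$\frac{1}{42320 + B{\left(\left(-78 + 53\right) \left(-114 - 10\right),I{\left(5,10 \right)} \right)}} = \frac{1}{42320 + i \sqrt{62}}$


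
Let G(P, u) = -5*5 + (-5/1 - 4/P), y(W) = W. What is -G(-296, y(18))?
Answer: 2219/74 ≈ 29.986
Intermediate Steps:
G(P, u) = -30 - 4/P (G(P, u) = -25 + (-5*1 - 4/P) = -25 + (-5 - 4/P) = -30 - 4/P)
-G(-296, y(18)) = -(-30 - 4/(-296)) = -(-30 - 4*(-1/296)) = -(-30 + 1/74) = -1*(-2219/74) = 2219/74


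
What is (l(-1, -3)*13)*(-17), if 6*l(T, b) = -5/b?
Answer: -1105/18 ≈ -61.389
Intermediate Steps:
l(T, b) = -5/(6*b) (l(T, b) = (-5/b)/6 = -5/(6*b))
(l(-1, -3)*13)*(-17) = (-⅚/(-3)*13)*(-17) = (-⅚*(-⅓)*13)*(-17) = ((5/18)*13)*(-17) = (65/18)*(-17) = -1105/18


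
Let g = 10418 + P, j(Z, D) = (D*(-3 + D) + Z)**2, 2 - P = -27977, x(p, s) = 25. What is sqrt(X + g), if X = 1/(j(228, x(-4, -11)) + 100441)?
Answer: sqrt(764941617655154)/141145 ≈ 195.95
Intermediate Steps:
P = 27979 (P = 2 - 1*(-27977) = 2 + 27977 = 27979)
j(Z, D) = (Z + D*(-3 + D))**2
X = 1/705725 (X = 1/((228 + 25**2 - 3*25)**2 + 100441) = 1/((228 + 625 - 75)**2 + 100441) = 1/(778**2 + 100441) = 1/(605284 + 100441) = 1/705725 ≈ 1.4170e-6)
g = 38397 (g = 10418 + 27979 = 38397)
sqrt(X + g) = sqrt(1/705725 + 38397) = sqrt(27097722826/705725) = sqrt(764941617655154)/141145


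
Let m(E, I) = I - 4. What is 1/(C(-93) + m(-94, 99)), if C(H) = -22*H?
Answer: 1/2141 ≈ 0.00046707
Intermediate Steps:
m(E, I) = -4 + I
1/(C(-93) + m(-94, 99)) = 1/(-22*(-93) + (-4 + 99)) = 1/(2046 + 95) = 1/2141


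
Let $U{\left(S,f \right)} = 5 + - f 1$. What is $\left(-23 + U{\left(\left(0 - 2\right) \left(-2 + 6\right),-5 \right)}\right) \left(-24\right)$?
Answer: $312$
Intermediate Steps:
$U{\left(S,f \right)} = 5 - f$
$\left(-23 + U{\left(\left(0 - 2\right) \left(-2 + 6\right),-5 \right)}\right) \left(-24\right) = \left(-23 + \left(5 - -5\right)\right) \left(-24\right) = \left(-23 + \left(5 + 5\right)\right) \left(-24\right) = \left(-23 + 10\right) \left(-24\right) = \left(-13\right) \left(-24\right) = 312$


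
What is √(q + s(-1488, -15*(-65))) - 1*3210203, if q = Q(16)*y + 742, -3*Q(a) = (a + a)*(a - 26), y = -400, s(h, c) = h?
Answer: -3210203 + I*√390714/3 ≈ -3.2102e+6 + 208.36*I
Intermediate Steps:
Q(a) = -2*a*(-26 + a)/3 (Q(a) = -(a + a)*(a - 26)/3 = -2*a*(-26 + a)/3)
q = -125774/3 (q = ((⅔)*16*(26 - 1*16))*(-400) + 742 = ((⅔)*16*(26 - 16))*(-400) + 742 = ((⅔)*16*10)*(-400) + 742 = (320/3)*(-400) + 742 = -128000/3 + 742 = -125774/3 ≈ -41925.)
√(q + s(-1488, -15*(-65))) - 1*3210203 = √(-125774/3 - 1488) - 1*3210203 = √(-130238/3) - 3210203 = I*√390714/3 - 3210203 = -3210203 + I*√390714/3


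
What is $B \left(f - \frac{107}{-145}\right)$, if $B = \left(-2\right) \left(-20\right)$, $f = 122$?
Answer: $\frac{142376}{29} \approx 4909.5$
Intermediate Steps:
$B = 40$
$B \left(f - \frac{107}{-145}\right) = 40 \left(122 - \frac{107}{-145}\right) = 40 \left(122 - - \frac{107}{145}\right) = 40 \left(122 + \frac{107}{145}\right) = 40 \cdot \frac{17797}{145} = \frac{142376}{29}$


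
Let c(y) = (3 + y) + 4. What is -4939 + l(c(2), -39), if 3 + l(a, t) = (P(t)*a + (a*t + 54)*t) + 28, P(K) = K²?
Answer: 20358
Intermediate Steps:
c(y) = 7 + y
l(a, t) = 25 + a*t² + t*(54 + a*t) (l(a, t) = -3 + ((t²*a + (a*t + 54)*t) + 28) = -3 + ((a*t² + (54 + a*t)*t) + 28) = -3 + ((a*t² + t*(54 + a*t)) + 28) = -3 + (28 + a*t² + t*(54 + a*t)) = 25 + a*t² + t*(54 + a*t))
-4939 + l(c(2), -39) = -4939 + (25 + 54*(-39) + 2*(7 + 2)*(-39)²) = -4939 + (25 - 2106 + 2*9*1521) = -4939 + (25 - 2106 + 27378) = -4939 + 25297 = 20358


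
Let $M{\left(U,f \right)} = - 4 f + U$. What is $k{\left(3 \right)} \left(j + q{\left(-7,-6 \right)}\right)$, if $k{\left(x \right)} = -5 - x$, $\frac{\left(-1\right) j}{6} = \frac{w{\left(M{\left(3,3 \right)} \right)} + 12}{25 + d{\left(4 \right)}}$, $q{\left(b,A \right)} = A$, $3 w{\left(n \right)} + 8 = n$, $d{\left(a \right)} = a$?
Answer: $\frac{1696}{29} \approx 58.483$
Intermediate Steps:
$M{\left(U,f \right)} = U - 4 f$
$w{\left(n \right)} = - \frac{8}{3} + \frac{n}{3}$
$j = - \frac{38}{29}$ ($j = - 6 \frac{\left(- \frac{8}{3} + \frac{3 - 12}{3}\right) + 12}{25 + 4} = - 6 \frac{\left(- \frac{8}{3} + \frac{3 - 12}{3}\right) + 12}{29} = - 6 \left(\left(- \frac{8}{3} + \frac{1}{3} \left(-9\right)\right) + 12\right) \frac{1}{29} = - 6 \left(\left(- \frac{8}{3} - 3\right) + 12\right) \frac{1}{29} = - 6 \left(- \frac{17}{3} + 12\right) \frac{1}{29} = - 6 \cdot \frac{19}{3} \cdot \frac{1}{29} = \left(-6\right) \frac{19}{87} = - \frac{38}{29} \approx -1.3103$)
$k{\left(3 \right)} \left(j + q{\left(-7,-6 \right)}\right) = \left(-5 - 3\right) \left(- \frac{38}{29} - 6\right) = \left(-5 - 3\right) \left(- \frac{212}{29}\right) = \left(-8\right) \left(- \frac{212}{29}\right) = \frac{1696}{29}$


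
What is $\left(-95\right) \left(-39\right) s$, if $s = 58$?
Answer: $214890$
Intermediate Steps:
$\left(-95\right) \left(-39\right) s = \left(-95\right) \left(-39\right) 58 = 3705 \cdot 58 = 214890$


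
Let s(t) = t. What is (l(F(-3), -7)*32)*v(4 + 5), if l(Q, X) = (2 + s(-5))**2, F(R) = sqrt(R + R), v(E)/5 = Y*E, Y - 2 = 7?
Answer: 116640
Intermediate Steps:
Y = 9 (Y = 2 + 7 = 9)
v(E) = 45*E (v(E) = 5*(9*E) = 45*E)
F(R) = sqrt(2)*sqrt(R) (F(R) = sqrt(2*R) = sqrt(2)*sqrt(R))
l(Q, X) = 9 (l(Q, X) = (2 - 5)**2 = (-3)**2 = 9)
(l(F(-3), -7)*32)*v(4 + 5) = (9*32)*(45*(4 + 5)) = 288*(45*9) = 288*405 = 116640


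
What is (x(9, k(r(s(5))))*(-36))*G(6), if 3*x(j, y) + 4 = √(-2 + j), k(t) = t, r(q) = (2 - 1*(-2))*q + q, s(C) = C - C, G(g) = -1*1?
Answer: -48 + 12*√7 ≈ -16.251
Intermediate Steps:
G(g) = -1
s(C) = 0
r(q) = 5*q (r(q) = (2 + 2)*q + q = 4*q + q = 5*q)
x(j, y) = -4/3 + √(-2 + j)/3
(x(9, k(r(s(5))))*(-36))*G(6) = ((-4/3 + √(-2 + 9)/3)*(-36))*(-1) = ((-4/3 + √7/3)*(-36))*(-1) = (48 - 12*√7)*(-1) = -48 + 12*√7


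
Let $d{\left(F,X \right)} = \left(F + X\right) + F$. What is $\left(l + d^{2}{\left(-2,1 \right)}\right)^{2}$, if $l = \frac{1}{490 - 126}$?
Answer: $\frac{10738729}{132496} \approx 81.049$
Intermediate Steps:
$l = \frac{1}{364}$ ($l = \frac{1}{490 - 126} = \frac{1}{364} \approx 0.0027473$)
$d{\left(F,X \right)} = X + 2 F$
$\left(l + d^{2}{\left(-2,1 \right)}\right)^{2} = \left(\frac{1}{364} + \left(1 + 2 \left(-2\right)\right)^{2}\right)^{2} = \left(\frac{1}{364} + \left(1 - 4\right)^{2}\right)^{2} = \left(\frac{1}{364} + \left(-3\right)^{2}\right)^{2} = \left(\frac{1}{364} + 9\right)^{2} = \left(\frac{3277}{364}\right)^{2} = \frac{10738729}{132496}$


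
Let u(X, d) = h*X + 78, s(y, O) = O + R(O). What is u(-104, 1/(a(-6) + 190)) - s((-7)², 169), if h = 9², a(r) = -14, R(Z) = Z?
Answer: -8684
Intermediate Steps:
s(y, O) = 2*O (s(y, O) = O + O = 2*O)
h = 81
u(X, d) = 78 + 81*X (u(X, d) = 81*X + 78 = 78 + 81*X)
u(-104, 1/(a(-6) + 190)) - s((-7)², 169) = (78 + 81*(-104)) - 2*169 = (78 - 8424) - 1*338 = -8346 - 338 = -8684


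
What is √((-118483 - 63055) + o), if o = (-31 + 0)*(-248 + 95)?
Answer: I*√176795 ≈ 420.47*I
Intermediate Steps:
o = 4743 (o = -31*(-153) = 4743)
√((-118483 - 63055) + o) = √((-118483 - 63055) + 4743) = √(-181538 + 4743) = √(-176795) = I*√176795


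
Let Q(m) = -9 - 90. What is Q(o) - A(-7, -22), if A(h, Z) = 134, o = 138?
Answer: -233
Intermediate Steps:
Q(m) = -99
Q(o) - A(-7, -22) = -99 - 1*134 = -99 - 134 = -233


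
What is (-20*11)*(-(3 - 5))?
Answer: -440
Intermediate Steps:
(-20*11)*(-(3 - 5)) = -(-220)*(-2) = -220*2 = -440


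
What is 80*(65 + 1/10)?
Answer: 5208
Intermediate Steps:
80*(65 + 1/10) = 80*(65 + ⅒) = 80*(651/10) = 5208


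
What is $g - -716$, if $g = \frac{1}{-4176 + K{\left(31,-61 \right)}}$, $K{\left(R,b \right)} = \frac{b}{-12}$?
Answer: $\frac{35836504}{50051} \approx 716.0$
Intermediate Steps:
$K{\left(R,b \right)} = - \frac{b}{12}$ ($K{\left(R,b \right)} = b \left(- \frac{1}{12}\right) = - \frac{b}{12}$)
$g = - \frac{12}{50051}$ ($g = \frac{1}{-4176 - - \frac{61}{12}} = \frac{1}{-4176 + \frac{61}{12}} = \frac{1}{- \frac{50051}{12}} = - \frac{12}{50051} \approx -0.00023976$)
$g - -716 = - \frac{12}{50051} - -716 = - \frac{12}{50051} + 716 = \frac{35836504}{50051}$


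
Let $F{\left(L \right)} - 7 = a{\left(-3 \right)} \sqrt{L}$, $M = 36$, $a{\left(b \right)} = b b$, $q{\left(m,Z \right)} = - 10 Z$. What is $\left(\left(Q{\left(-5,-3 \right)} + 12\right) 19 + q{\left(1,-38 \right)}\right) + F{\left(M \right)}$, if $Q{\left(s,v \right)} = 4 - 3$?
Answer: $688$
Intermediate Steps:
$Q{\left(s,v \right)} = 1$
$a{\left(b \right)} = b^{2}$
$F{\left(L \right)} = 7 + 9 \sqrt{L}$ ($F{\left(L \right)} = 7 + \left(-3\right)^{2} \sqrt{L} = 7 + 9 \sqrt{L}$)
$\left(\left(Q{\left(-5,-3 \right)} + 12\right) 19 + q{\left(1,-38 \right)}\right) + F{\left(M \right)} = \left(\left(1 + 12\right) 19 - -380\right) + \left(7 + 9 \sqrt{36}\right) = \left(13 \cdot 19 + 380\right) + \left(7 + 9 \cdot 6\right) = \left(247 + 380\right) + \left(7 + 54\right) = 627 + 61 = 688$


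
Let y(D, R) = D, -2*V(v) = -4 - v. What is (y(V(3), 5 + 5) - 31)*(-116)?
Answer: 3190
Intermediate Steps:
V(v) = 2 + v/2 (V(v) = -(-4 - v)/2 = 2 + v/2)
(y(V(3), 5 + 5) - 31)*(-116) = ((2 + (½)*3) - 31)*(-116) = ((2 + 3/2) - 31)*(-116) = (7/2 - 31)*(-116) = -55/2*(-116) = 3190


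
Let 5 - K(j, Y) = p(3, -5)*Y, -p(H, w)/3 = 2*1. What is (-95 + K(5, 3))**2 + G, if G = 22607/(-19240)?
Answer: 207313/40 ≈ 5182.8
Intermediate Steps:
p(H, w) = -6
K(j, Y) = 5 + 6*Y (K(j, Y) = 5 - (-6)*Y = 5 + 6*Y)
G = -47/40 (G = 22607*(-1/19240) = -47/40 ≈ -1.1750)
(-95 + K(5, 3))**2 + G = (-95 + (5 + 6*3))**2 - 47/40 = (-95 + (5 + 18))**2 - 47/40 = (-95 + 23)**2 - 47/40 = (-72)**2 - 47/40 = 5184 - 47/40 = 207313/40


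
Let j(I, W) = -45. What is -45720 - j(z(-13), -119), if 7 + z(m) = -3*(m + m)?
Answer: -45675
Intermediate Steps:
z(m) = -7 - 6*m (z(m) = -7 - 3*(m + m) = -7 - 6*m)
-45720 - j(z(-13), -119) = -45720 - 1*(-45) = -45720 + 45 = -45675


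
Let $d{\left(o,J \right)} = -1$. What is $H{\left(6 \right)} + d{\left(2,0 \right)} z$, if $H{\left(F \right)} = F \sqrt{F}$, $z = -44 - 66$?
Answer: $110 + 6 \sqrt{6} \approx 124.7$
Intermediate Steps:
$z = -110$
$H{\left(F \right)} = F^{\frac{3}{2}}$
$H{\left(6 \right)} + d{\left(2,0 \right)} z = 6^{\frac{3}{2}} - -110 = 6 \sqrt{6} + 110 = 110 + 6 \sqrt{6}$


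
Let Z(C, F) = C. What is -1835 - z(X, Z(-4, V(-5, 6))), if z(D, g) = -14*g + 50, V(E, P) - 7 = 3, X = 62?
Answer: -1941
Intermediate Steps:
V(E, P) = 10 (V(E, P) = 7 + 3 = 10)
z(D, g) = 50 - 14*g
-1835 - z(X, Z(-4, V(-5, 6))) = -1835 - (50 - 14*(-4)) = -1835 - (50 + 56) = -1835 - 1*106 = -1835 - 106 = -1941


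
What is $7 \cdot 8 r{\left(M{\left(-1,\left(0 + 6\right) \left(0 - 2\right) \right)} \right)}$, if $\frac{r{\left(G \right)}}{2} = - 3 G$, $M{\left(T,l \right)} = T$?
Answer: $336$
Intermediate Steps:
$r{\left(G \right)} = - 6 G$ ($r{\left(G \right)} = 2 \left(- 3 G\right) = - 6 G$)
$7 \cdot 8 r{\left(M{\left(-1,\left(0 + 6\right) \left(0 - 2\right) \right)} \right)} = 7 \cdot 8 \left(\left(-6\right) \left(-1\right)\right) = 56 \cdot 6 = 336$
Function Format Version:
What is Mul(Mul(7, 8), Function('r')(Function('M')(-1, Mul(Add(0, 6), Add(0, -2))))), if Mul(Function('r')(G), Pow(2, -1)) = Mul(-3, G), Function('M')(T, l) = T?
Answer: 336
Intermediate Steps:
Function('r')(G) = Mul(-6, G) (Function('r')(G) = Mul(2, Mul(-3, G)) = Mul(-6, G))
Mul(Mul(7, 8), Function('r')(Function('M')(-1, Mul(Add(0, 6), Add(0, -2))))) = Mul(Mul(7, 8), Mul(-6, -1)) = Mul(56, 6) = 336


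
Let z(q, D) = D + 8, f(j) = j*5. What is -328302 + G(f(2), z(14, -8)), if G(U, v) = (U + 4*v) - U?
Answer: -328302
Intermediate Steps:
f(j) = 5*j
z(q, D) = 8 + D
G(U, v) = 4*v
-328302 + G(f(2), z(14, -8)) = -328302 + 4*(8 - 8) = -328302 + 4*0 = -328302 + 0 = -328302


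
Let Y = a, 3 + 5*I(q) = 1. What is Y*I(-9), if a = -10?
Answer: 4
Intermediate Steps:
I(q) = -⅖ (I(q) = -⅗ + (⅕)*1 = -⅗ + ⅕ = -⅖)
Y = -10
Y*I(-9) = -10*(-⅖) = 4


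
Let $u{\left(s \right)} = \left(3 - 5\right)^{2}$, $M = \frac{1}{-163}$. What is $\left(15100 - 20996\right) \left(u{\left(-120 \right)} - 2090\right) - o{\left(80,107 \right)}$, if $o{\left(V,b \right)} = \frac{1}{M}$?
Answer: $12299219$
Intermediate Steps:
$M = - \frac{1}{163} \approx -0.006135$
$o{\left(V,b \right)} = -163$ ($o{\left(V,b \right)} = \frac{1}{- \frac{1}{163}} = -163$)
$u{\left(s \right)} = 4$ ($u{\left(s \right)} = \left(-2\right)^{2} = 4$)
$\left(15100 - 20996\right) \left(u{\left(-120 \right)} - 2090\right) - o{\left(80,107 \right)} = \left(15100 - 20996\right) \left(4 - 2090\right) - -163 = \left(-5896\right) \left(-2086\right) + 163 = 12299056 + 163 = 12299219$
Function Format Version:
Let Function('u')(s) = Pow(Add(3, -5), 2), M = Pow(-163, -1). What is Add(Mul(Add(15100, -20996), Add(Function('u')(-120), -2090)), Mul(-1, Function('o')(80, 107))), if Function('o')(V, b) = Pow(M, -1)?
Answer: 12299219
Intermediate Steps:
M = Rational(-1, 163) ≈ -0.0061350
Function('o')(V, b) = -163 (Function('o')(V, b) = Pow(Rational(-1, 163), -1) = -163)
Function('u')(s) = 4 (Function('u')(s) = Pow(-2, 2) = 4)
Add(Mul(Add(15100, -20996), Add(Function('u')(-120), -2090)), Mul(-1, Function('o')(80, 107))) = Add(Mul(Add(15100, -20996), Add(4, -2090)), Mul(-1, -163)) = Add(Mul(-5896, -2086), 163) = Add(12299056, 163) = 12299219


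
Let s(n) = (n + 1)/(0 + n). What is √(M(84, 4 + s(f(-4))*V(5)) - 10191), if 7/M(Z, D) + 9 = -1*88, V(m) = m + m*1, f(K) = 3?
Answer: I*√95887798/97 ≈ 100.95*I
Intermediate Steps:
s(n) = (1 + n)/n
V(m) = 2*m (V(m) = m + m = 2*m)
M(Z, D) = -7/97 (M(Z, D) = 7/(-9 - 1*88) = 7/(-9 - 88) = 7/(-97) = 7*(-1/97) = -7/97)
√(M(84, 4 + s(f(-4))*V(5)) - 10191) = √(-7/97 - 10191) = √(-988534/97) = I*√95887798/97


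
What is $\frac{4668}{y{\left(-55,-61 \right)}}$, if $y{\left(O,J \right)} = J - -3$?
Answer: $- \frac{2334}{29} \approx -80.483$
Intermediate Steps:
$y{\left(O,J \right)} = 3 + J$ ($y{\left(O,J \right)} = J + 3 = 3 + J$)
$\frac{4668}{y{\left(-55,-61 \right)}} = \frac{4668}{3 - 61} = \frac{4668}{-58} = 4668 \left(- \frac{1}{58}\right) = - \frac{2334}{29}$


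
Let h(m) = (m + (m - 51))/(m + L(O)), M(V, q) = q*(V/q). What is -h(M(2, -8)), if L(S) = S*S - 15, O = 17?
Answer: 47/276 ≈ 0.17029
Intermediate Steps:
L(S) = -15 + S² (L(S) = S² - 15 = -15 + S²)
M(V, q) = V
h(m) = (-51 + 2*m)/(274 + m) (h(m) = (m + (m - 51))/(m + (-15 + 17²)) = (m + (-51 + m))/(m + (-15 + 289)) = (-51 + 2*m)/(m + 274) = (-51 + 2*m)/(274 + m))
-h(M(2, -8)) = -(-51 + 2*2)/(274 + 2) = -(-51 + 4)/276 = -(-47)/276 = -1*(-47/276) = 47/276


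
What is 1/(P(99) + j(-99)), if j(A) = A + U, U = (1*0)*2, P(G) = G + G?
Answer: 1/99 ≈ 0.010101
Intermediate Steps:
P(G) = 2*G
U = 0 (U = 0*2 = 0)
j(A) = A (j(A) = A + 0 = A)
1/(P(99) + j(-99)) = 1/(2*99 - 99) = 1/(198 - 99) = 1/99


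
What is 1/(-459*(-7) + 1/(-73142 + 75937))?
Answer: 2795/8980336 ≈ 0.00031124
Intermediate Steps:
1/(-459*(-7) + 1/(-73142 + 75937)) = 1/(3213 + 1/2795) = 1/(8980336/2795) = 2795/8980336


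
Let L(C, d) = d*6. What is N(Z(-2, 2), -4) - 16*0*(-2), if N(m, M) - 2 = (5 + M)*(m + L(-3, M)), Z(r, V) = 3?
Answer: -19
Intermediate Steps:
L(C, d) = 6*d
N(m, M) = 2 + (5 + M)*(m + 6*M)
N(Z(-2, 2), -4) - 16*0*(-2) = (2 + 5*3 + 6*(-4)² + 30*(-4) - 4*3) - 16*0*(-2) = (2 + 15 + 6*16 - 120 - 12) + 0*(-2) = (2 + 15 + 96 - 120 - 12) + 0 = -19 + 0 = -19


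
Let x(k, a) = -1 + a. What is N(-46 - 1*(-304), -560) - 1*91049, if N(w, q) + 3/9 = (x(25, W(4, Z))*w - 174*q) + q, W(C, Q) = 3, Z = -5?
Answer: 19040/3 ≈ 6346.7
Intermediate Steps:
N(w, q) = -⅓ - 173*q + 2*w (N(w, q) = -⅓ + (((-1 + 3)*w - 174*q) + q) = -⅓ + ((2*w - 174*q) + q) = -⅓ + ((-174*q + 2*w) + q) = -⅓ + (-173*q + 2*w) = -⅓ - 173*q + 2*w)
N(-46 - 1*(-304), -560) - 1*91049 = (-⅓ - 173*(-560) + 2*(-46 - 1*(-304))) - 1*91049 = (-⅓ + 96880 + 2*(-46 + 304)) - 91049 = (-⅓ + 96880 + 2*258) - 91049 = (-⅓ + 96880 + 516) - 91049 = 292187/3 - 91049 = 19040/3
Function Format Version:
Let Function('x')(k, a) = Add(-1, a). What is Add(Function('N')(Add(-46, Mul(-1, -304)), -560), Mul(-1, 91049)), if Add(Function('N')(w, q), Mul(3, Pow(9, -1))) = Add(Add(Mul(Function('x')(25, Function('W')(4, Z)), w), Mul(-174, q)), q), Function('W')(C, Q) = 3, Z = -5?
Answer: Rational(19040, 3) ≈ 6346.7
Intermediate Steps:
Function('N')(w, q) = Add(Rational(-1, 3), Mul(-173, q), Mul(2, w)) (Function('N')(w, q) = Add(Rational(-1, 3), Add(Add(Mul(Add(-1, 3), w), Mul(-174, q)), q)) = Add(Rational(-1, 3), Add(Add(Mul(2, w), Mul(-174, q)), q)) = Add(Rational(-1, 3), Add(Add(Mul(-174, q), Mul(2, w)), q)) = Add(Rational(-1, 3), Add(Mul(-173, q), Mul(2, w))) = Add(Rational(-1, 3), Mul(-173, q), Mul(2, w)))
Add(Function('N')(Add(-46, Mul(-1, -304)), -560), Mul(-1, 91049)) = Add(Add(Rational(-1, 3), Mul(-173, -560), Mul(2, Add(-46, Mul(-1, -304)))), Mul(-1, 91049)) = Add(Add(Rational(-1, 3), 96880, Mul(2, Add(-46, 304))), -91049) = Add(Add(Rational(-1, 3), 96880, Mul(2, 258)), -91049) = Add(Add(Rational(-1, 3), 96880, 516), -91049) = Add(Rational(292187, 3), -91049) = Rational(19040, 3)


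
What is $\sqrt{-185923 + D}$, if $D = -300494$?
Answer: $i \sqrt{486417} \approx 697.44 i$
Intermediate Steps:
$\sqrt{-185923 + D} = \sqrt{-185923 - 300494} = \sqrt{-486417} = i \sqrt{486417}$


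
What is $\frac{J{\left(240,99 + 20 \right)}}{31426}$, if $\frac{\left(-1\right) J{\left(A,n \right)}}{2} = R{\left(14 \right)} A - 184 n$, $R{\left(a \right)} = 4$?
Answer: $\frac{20936}{15713} \approx 1.3324$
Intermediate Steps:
$J{\left(A,n \right)} = - 8 A + 368 n$ ($J{\left(A,n \right)} = - 2 \left(4 A - 184 n\right) = - 2 \left(- 184 n + 4 A\right) = - 8 A + 368 n$)
$\frac{J{\left(240,99 + 20 \right)}}{31426} = \frac{\left(-8\right) 240 + 368 \left(99 + 20\right)}{31426} = \left(-1920 + 368 \cdot 119\right) \frac{1}{31426} = \left(-1920 + 43792\right) \frac{1}{31426} = 41872 \cdot \frac{1}{31426} = \frac{20936}{15713}$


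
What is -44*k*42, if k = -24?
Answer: 44352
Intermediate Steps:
-44*k*42 = -44*(-24)*42 = 1056*42 = 44352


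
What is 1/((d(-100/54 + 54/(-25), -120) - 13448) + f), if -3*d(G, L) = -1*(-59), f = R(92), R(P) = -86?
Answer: -3/40661 ≈ -7.3781e-5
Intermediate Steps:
f = -86
d(G, L) = -59/3 (d(G, L) = -(-1)*(-59)/3 = -⅓*59 = -59/3)
1/((d(-100/54 + 54/(-25), -120) - 13448) + f) = 1/((-59/3 - 13448) - 86) = 1/(-40403/3 - 86) = 1/(-40661/3) = -3/40661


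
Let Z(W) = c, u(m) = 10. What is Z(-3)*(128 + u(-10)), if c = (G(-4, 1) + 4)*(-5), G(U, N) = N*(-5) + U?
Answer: 3450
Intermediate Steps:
G(U, N) = U - 5*N (G(U, N) = -5*N + U = U - 5*N)
c = 25 (c = ((-4 - 5*1) + 4)*(-5) = ((-4 - 5) + 4)*(-5) = (-9 + 4)*(-5) = -5*(-5) = 25)
Z(W) = 25
Z(-3)*(128 + u(-10)) = 25*(128 + 10) = 25*138 = 3450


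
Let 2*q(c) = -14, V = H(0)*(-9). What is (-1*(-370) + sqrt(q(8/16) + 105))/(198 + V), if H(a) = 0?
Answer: 185/99 + 7*sqrt(2)/198 ≈ 1.9187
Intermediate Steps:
V = 0 (V = 0*(-9) = 0)
q(c) = -7 (q(c) = (1/2)*(-14) = -7)
(-1*(-370) + sqrt(q(8/16) + 105))/(198 + V) = (-1*(-370) + sqrt(-7 + 105))/(198 + 0) = (370 + sqrt(98))/198 = (370 + 7*sqrt(2))*(1/198) = 185/99 + 7*sqrt(2)/198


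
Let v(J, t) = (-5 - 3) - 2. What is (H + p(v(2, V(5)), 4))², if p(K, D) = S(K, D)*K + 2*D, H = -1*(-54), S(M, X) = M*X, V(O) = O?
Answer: 213444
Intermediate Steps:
H = 54
v(J, t) = -10 (v(J, t) = -8 - 2 = -10)
p(K, D) = 2*D + D*K² (p(K, D) = (K*D)*K + 2*D = (D*K)*K + 2*D = D*K² + 2*D = 2*D + D*K²)
(H + p(v(2, V(5)), 4))² = (54 + 4*(2 + (-10)²))² = (54 + 4*(2 + 100))² = (54 + 4*102)² = (54 + 408)² = 462² = 213444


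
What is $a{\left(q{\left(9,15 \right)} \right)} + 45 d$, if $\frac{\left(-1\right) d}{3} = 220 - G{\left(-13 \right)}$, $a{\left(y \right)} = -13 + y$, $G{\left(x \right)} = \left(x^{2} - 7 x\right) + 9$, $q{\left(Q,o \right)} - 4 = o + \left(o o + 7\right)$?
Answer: $6853$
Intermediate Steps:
$q{\left(Q,o \right)} = 11 + o + o^{2}$ ($q{\left(Q,o \right)} = 4 + \left(o + \left(o o + 7\right)\right) = 4 + \left(o + \left(o^{2} + 7\right)\right) = 4 + \left(o + \left(7 + o^{2}\right)\right) = 4 + \left(7 + o + o^{2}\right) = 11 + o + o^{2}$)
$G{\left(x \right)} = 9 + x^{2} - 7 x$
$d = 147$ ($d = - 3 \left(220 - \left(9 + \left(-13\right)^{2} - -91\right)\right) = - 3 \left(220 - \left(9 + 169 + 91\right)\right) = - 3 \left(220 - 269\right) = \left(-3\right) \left(-49\right) = 147$)
$a{\left(q{\left(9,15 \right)} \right)} + 45 d = \left(-13 + \left(11 + 15 + 15^{2}\right)\right) + 45 \cdot 147 = \left(-13 + \left(11 + 15 + 225\right)\right) + 6615 = \left(-13 + 251\right) + 6615 = 238 + 6615 = 6853$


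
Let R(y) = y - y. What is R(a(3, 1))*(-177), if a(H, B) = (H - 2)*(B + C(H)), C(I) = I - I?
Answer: 0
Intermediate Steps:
C(I) = 0
a(H, B) = B*(-2 + H) (a(H, B) = (H - 2)*(B + 0) = (-2 + H)*B = B*(-2 + H))
R(y) = 0
R(a(3, 1))*(-177) = 0*(-177) = 0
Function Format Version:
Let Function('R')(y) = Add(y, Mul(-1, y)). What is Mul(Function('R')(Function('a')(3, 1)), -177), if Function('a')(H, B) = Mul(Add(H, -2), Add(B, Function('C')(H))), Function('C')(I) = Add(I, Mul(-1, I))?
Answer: 0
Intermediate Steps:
Function('C')(I) = 0
Function('a')(H, B) = Mul(B, Add(-2, H)) (Function('a')(H, B) = Mul(Add(H, -2), Add(B, 0)) = Mul(Add(-2, H), B) = Mul(B, Add(-2, H)))
Function('R')(y) = 0
Mul(Function('R')(Function('a')(3, 1)), -177) = Mul(0, -177) = 0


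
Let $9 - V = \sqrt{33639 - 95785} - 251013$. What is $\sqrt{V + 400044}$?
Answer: $\sqrt{651066 - i \sqrt{62146}} \approx 806.89 - 0.154 i$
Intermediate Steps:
$V = 251022 - i \sqrt{62146}$ ($V = 9 - \left(\sqrt{33639 - 95785} - 251013\right) = 9 - \left(\sqrt{-62146} - 251013\right) = 9 - \left(i \sqrt{62146} - 251013\right) = 9 - \left(-251013 + i \sqrt{62146}\right) = 9 + \left(251013 - i \sqrt{62146}\right) = 251022 - i \sqrt{62146} \approx 2.5102 \cdot 10^{5} - 249.29 i$)
$\sqrt{V + 400044} = \sqrt{\left(251022 - i \sqrt{62146}\right) + 400044} = \sqrt{651066 - i \sqrt{62146}}$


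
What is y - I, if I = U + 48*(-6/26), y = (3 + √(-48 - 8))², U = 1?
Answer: -480/13 + 12*I*√14 ≈ -36.923 + 44.9*I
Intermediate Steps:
y = (3 + 2*I*√14)² (y = (3 + √(-56))² = (3 + 2*I*√14)² ≈ -47.0 + 44.9*I)
I = -131/13 (I = 1 + 48*(-6/26) = 1 + 48*(-6*1/26) = 1 + 48*(-3/13) = 1 - 144/13 = -131/13 ≈ -10.077)
y - I = (-47 + 12*I*√14) - 1*(-131/13) = (-47 + 12*I*√14) + 131/13 = -480/13 + 12*I*√14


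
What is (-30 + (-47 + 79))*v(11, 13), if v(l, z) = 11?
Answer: 22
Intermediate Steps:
(-30 + (-47 + 79))*v(11, 13) = (-30 + (-47 + 79))*11 = (-30 + 32)*11 = 2*11 = 22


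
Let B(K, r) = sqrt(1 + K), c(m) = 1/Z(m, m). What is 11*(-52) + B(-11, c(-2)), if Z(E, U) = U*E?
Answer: -572 + I*sqrt(10) ≈ -572.0 + 3.1623*I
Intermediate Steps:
Z(E, U) = E*U
c(m) = m**(-2) (c(m) = 1/(m*m) = 1/(m**2) = m**(-2))
11*(-52) + B(-11, c(-2)) = 11*(-52) + sqrt(1 - 11) = -572 + sqrt(-10) = -572 + I*sqrt(10)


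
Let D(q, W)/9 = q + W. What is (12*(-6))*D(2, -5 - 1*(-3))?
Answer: 0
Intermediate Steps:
D(q, W) = 9*W + 9*q (D(q, W) = 9*(q + W) = 9*(W + q) = 9*W + 9*q)
(12*(-6))*D(2, -5 - 1*(-3)) = (12*(-6))*(9*(-5 - 1*(-3)) + 9*2) = -72*(9*(-5 + 3) + 18) = -72*(9*(-2) + 18) = -72*(-18 + 18) = -72*0 = 0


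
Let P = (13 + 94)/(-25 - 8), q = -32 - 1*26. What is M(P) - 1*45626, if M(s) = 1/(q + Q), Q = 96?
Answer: -1733787/38 ≈ -45626.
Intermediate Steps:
q = -58 (q = -32 - 26 = -58)
P = -107/33 (P = 107/(-33) = 107*(-1/33) = -107/33 ≈ -3.2424)
M(s) = 1/38 (M(s) = 1/(-58 + 96) = 1/38)
M(P) - 1*45626 = 1/38 - 1*45626 = 1/38 - 45626 = -1733787/38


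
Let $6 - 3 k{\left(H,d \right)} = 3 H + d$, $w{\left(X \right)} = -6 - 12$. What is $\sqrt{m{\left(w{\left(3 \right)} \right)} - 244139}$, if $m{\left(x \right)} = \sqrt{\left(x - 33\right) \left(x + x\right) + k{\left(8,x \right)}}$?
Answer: $\sqrt{-244139 + 6 \sqrt{51}} \approx 494.06 i$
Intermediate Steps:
$w{\left(X \right)} = -18$
$k{\left(H,d \right)} = 2 - H - \frac{d}{3}$ ($k{\left(H,d \right)} = 2 - \frac{3 H + d}{3} = 2 - \frac{d + 3 H}{3} = 2 - \left(H + \frac{d}{3}\right) = 2 - H - \frac{d}{3}$)
$m{\left(x \right)} = \sqrt{-6 - \frac{x}{3} + 2 x \left(-33 + x\right)}$ ($m{\left(x \right)} = \sqrt{\left(x - 33\right) \left(x + x\right) - \left(6 + \frac{x}{3}\right)} = \sqrt{\left(-33 + x\right) 2 x - \left(6 + \frac{x}{3}\right)} = \sqrt{2 x \left(-33 + x\right) - \left(6 + \frac{x}{3}\right)} = \sqrt{-6 - \frac{x}{3} + 2 x \left(-33 + x\right)}$)
$\sqrt{m{\left(w{\left(3 \right)} \right)} - 244139} = \sqrt{\frac{\sqrt{-54 - -10746 + 18 \left(-18\right)^{2}}}{3} - 244139} = \sqrt{\frac{\sqrt{-54 + 10746 + 18 \cdot 324}}{3} - 244139} = \sqrt{\frac{\sqrt{-54 + 10746 + 5832}}{3} - 244139} = \sqrt{\frac{\sqrt{16524}}{3} - 244139} = \sqrt{\frac{18 \sqrt{51}}{3} - 244139} = \sqrt{6 \sqrt{51} - 244139} = \sqrt{-244139 + 6 \sqrt{51}}$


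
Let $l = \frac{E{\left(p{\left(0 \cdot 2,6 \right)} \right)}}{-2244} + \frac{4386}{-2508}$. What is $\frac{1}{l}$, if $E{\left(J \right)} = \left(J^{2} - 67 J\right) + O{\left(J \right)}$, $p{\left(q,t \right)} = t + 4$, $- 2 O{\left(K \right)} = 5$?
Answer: $- \frac{7752}{11579} \approx -0.66949$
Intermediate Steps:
$O{\left(K \right)} = - \frac{5}{2}$ ($O{\left(K \right)} = \left(- \frac{1}{2}\right) 5 = - \frac{5}{2}$)
$p{\left(q,t \right)} = 4 + t$
$E{\left(J \right)} = - \frac{5}{2} + J^{2} - 67 J$ ($E{\left(J \right)} = \left(J^{2} - 67 J\right) - \frac{5}{2} = - \frac{5}{2} + J^{2} - 67 J$)
$l = - \frac{11579}{7752}$ ($l = \frac{- \frac{5}{2} + \left(4 + 6\right)^{2} - 67 \left(4 + 6\right)}{-2244} + \frac{4386}{-2508} = \left(- \frac{5}{2} + 10^{2} - 670\right) \left(- \frac{1}{2244}\right) + 4386 \left(- \frac{1}{2508}\right) = \left(- \frac{5}{2} + 100 - 670\right) \left(- \frac{1}{2244}\right) - \frac{731}{418} = \left(- \frac{1145}{2}\right) \left(- \frac{1}{2244}\right) - \frac{731}{418} = \frac{1145}{4488} - \frac{731}{418} = - \frac{11579}{7752} \approx -1.4937$)
$\frac{1}{l} = \frac{1}{- \frac{11579}{7752}} = - \frac{7752}{11579}$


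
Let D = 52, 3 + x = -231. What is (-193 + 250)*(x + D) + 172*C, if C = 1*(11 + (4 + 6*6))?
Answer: -1602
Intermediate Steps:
x = -234 (x = -3 - 231 = -234)
C = 51 (C = 1*(11 + (4 + 36)) = 1*(11 + 40) = 1*51 = 51)
(-193 + 250)*(x + D) + 172*C = (-193 + 250)*(-234 + 52) + 172*51 = 57*(-182) + 8772 = -10374 + 8772 = -1602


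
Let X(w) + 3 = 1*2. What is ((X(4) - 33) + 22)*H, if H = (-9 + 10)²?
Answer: -12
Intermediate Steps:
X(w) = -1 (X(w) = -3 + 1*2 = -3 + 2 = -1)
H = 1 (H = 1² = 1)
((X(4) - 33) + 22)*H = ((-1 - 33) + 22)*1 = (-34 + 22)*1 = -12*1 = -12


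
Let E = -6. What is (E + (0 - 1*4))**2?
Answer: 100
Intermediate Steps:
(E + (0 - 1*4))**2 = (-6 + (0 - 1*4))**2 = (-6 + (0 - 4))**2 = (-6 - 4)**2 = (-10)**2 = 100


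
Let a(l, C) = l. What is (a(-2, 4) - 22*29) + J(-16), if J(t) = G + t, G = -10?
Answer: -666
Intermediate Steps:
J(t) = -10 + t
(a(-2, 4) - 22*29) + J(-16) = (-2 - 22*29) + (-10 - 16) = (-2 - 638) - 26 = -640 - 26 = -666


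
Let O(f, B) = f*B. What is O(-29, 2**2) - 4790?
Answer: -4906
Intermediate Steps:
O(f, B) = B*f
O(-29, 2**2) - 4790 = 2**2*(-29) - 4790 = 4*(-29) - 4790 = -116 - 4790 = -4906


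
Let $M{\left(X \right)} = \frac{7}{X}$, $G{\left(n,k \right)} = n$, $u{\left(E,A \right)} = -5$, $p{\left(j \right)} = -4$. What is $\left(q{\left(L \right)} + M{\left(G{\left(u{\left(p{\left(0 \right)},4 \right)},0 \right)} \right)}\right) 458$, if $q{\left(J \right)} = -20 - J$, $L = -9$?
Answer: $- \frac{28396}{5} \approx -5679.2$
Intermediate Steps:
$\left(q{\left(L \right)} + M{\left(G{\left(u{\left(p{\left(0 \right)},4 \right)},0 \right)} \right)}\right) 458 = \left(\left(-20 - -9\right) + \frac{7}{-5}\right) 458 = \left(\left(-20 + 9\right) + 7 \left(- \frac{1}{5}\right)\right) 458 = \left(-11 - \frac{7}{5}\right) 458 = \left(- \frac{62}{5}\right) 458 = - \frac{28396}{5}$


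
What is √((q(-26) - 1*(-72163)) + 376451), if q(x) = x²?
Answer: √449290 ≈ 670.29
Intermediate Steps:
√((q(-26) - 1*(-72163)) + 376451) = √(((-26)² - 1*(-72163)) + 376451) = √((676 + 72163) + 376451) = √(72839 + 376451) = √449290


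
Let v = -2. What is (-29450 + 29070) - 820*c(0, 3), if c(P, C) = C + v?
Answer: -1200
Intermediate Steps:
c(P, C) = -2 + C (c(P, C) = C - 2 = -2 + C)
(-29450 + 29070) - 820*c(0, 3) = (-29450 + 29070) - 820*(-2 + 3) = -380 - 820*1 = -380 - 820 = -1200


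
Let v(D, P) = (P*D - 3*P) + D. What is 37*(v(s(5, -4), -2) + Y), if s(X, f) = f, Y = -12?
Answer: -74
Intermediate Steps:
v(D, P) = D - 3*P + D*P (v(D, P) = (D*P - 3*P) + D = (-3*P + D*P) + D = D - 3*P + D*P)
37*(v(s(5, -4), -2) + Y) = 37*((-4 - 3*(-2) - 4*(-2)) - 12) = 37*((-4 + 6 + 8) - 12) = 37*(10 - 12) = 37*(-2) = -74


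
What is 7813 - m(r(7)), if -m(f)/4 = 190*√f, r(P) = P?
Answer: 7813 + 760*√7 ≈ 9823.8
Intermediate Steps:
m(f) = -760*√f
7813 - m(r(7)) = 7813 - (-760)*√7 = 7813 + 760*√7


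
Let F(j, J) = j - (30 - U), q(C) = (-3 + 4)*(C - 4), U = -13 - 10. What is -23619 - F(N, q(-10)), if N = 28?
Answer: -23594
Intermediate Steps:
U = -23
q(C) = -4 + C (q(C) = 1*(-4 + C) = -4 + C)
F(j, J) = -53 + j (F(j, J) = j - (30 - 1*(-23)) = j - (30 + 23) = j - 1*53 = j - 53 = -53 + j)
-23619 - F(N, q(-10)) = -23619 - (-53 + 28) = -23619 - 1*(-25) = -23619 + 25 = -23594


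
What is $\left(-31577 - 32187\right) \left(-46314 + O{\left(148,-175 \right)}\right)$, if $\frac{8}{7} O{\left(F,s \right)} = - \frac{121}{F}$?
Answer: $\frac{874150607243}{296} \approx 2.9532 \cdot 10^{9}$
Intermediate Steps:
$O{\left(F,s \right)} = - \frac{847}{8 F}$ ($O{\left(F,s \right)} = \frac{7 \left(- \frac{121}{F}\right)}{8} = - \frac{847}{8 F}$)
$\left(-31577 - 32187\right) \left(-46314 + O{\left(148,-175 \right)}\right) = \left(-31577 - 32187\right) \left(-46314 - \frac{847}{8 \cdot 148}\right) = - 63764 \left(-46314 - \frac{847}{1184}\right) = \left(-63764\right) \left(- \frac{54836623}{1184}\right) = \frac{874150607243}{296}$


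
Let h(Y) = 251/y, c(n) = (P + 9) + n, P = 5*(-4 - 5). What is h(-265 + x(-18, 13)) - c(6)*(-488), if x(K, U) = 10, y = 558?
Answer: -8168869/558 ≈ -14640.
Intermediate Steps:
P = -45 (P = 5*(-9) = -45)
c(n) = -36 + n (c(n) = (-45 + 9) + n = -36 + n)
h(Y) = 251/558
h(-265 + x(-18, 13)) - c(6)*(-488) = 251/558 - (-36 + 6)*(-488) = 251/558 - (-30)*(-488) = 251/558 - 1*14640 = 251/558 - 14640 = -8168869/558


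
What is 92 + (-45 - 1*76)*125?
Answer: -15033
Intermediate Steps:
92 + (-45 - 1*76)*125 = 92 + (-45 - 76)*125 = 92 - 121*125 = 92 - 15125 = -15033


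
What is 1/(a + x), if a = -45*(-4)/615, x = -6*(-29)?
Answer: 41/7146 ≈ 0.0057375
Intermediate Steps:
x = 174
a = 12/41 (a = 180*(1/615) = 12/41 ≈ 0.29268)
1/(a + x) = 1/(12/41 + 174) = 1/(7146/41) = 41/7146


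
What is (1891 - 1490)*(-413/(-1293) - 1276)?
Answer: -661431455/1293 ≈ -5.1155e+5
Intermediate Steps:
(1891 - 1490)*(-413/(-1293) - 1276) = 401*(-413*(-1/1293) - 1276) = 401*(413/1293 - 1276) = 401*(-1649455/1293) = -661431455/1293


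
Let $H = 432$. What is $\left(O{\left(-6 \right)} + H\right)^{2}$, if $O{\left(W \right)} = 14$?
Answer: $198916$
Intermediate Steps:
$\left(O{\left(-6 \right)} + H\right)^{2} = \left(14 + 432\right)^{2} = 446^{2} = 198916$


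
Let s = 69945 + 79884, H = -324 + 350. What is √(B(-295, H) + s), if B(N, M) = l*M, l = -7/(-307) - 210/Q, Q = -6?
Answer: 33*√13045965/307 ≈ 388.25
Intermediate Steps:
l = 10752/307 (l = -7/(-307) - 210/(-6) = -7*(-1/307) - 210*(-⅙) = 7/307 + 35 = 10752/307 ≈ 35.023)
H = 26
B(N, M) = 10752*M/307
s = 149829
√(B(-295, H) + s) = √((10752/307)*26 + 149829) = √(279552/307 + 149829) = √(46277055/307) = 33*√13045965/307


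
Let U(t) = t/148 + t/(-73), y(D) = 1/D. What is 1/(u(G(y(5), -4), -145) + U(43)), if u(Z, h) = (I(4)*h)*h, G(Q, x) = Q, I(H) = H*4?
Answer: 10804/3634462375 ≈ 2.9727e-6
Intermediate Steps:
I(H) = 4*H
U(t) = -75*t/10804 (U(t) = t*(1/148) + t*(-1/73) = t/148 - t/73 = -75*t/10804)
u(Z, h) = 16*h**2 (u(Z, h) = ((4*4)*h)*h = (16*h)*h = 16*h**2)
1/(u(G(y(5), -4), -145) + U(43)) = 1/(16*(-145)**2 - 75/10804*43) = 1/(16*21025 - 3225/10804) = 1/(336400 - 3225/10804) = 1/(3634462375/10804) = 10804/3634462375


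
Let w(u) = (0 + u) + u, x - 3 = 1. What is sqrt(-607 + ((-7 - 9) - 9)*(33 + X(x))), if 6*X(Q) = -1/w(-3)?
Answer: I*sqrt(51577)/6 ≈ 37.851*I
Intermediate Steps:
x = 4 (x = 3 + 1 = 4)
w(u) = 2*u (w(u) = u + u = 2*u)
X(Q) = 1/36 (X(Q) = (-1/(2*(-3)))/6 = (-1/(-6))/6 = (-1*(-1/6))/6 = (1/6)*(1/6) = 1/36)
sqrt(-607 + ((-7 - 9) - 9)*(33 + X(x))) = sqrt(-607 + ((-7 - 9) - 9)*(33 + 1/36)) = sqrt(-607 + (-16 - 9)*(1189/36)) = sqrt(-607 - 25*1189/36) = sqrt(-607 - 29725/36) = sqrt(-51577/36) = I*sqrt(51577)/6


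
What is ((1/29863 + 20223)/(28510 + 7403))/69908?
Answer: 301959725/37487113548726 ≈ 8.0550e-6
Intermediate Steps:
((1/29863 + 20223)/(28510 + 7403))/69908 = ((1/29863 + 20223)/35913)*(1/69908) = ((603919450/29863)*(1/35913))*(1/69908) = (603919450/1072469919)*(1/69908) = 301959725/37487113548726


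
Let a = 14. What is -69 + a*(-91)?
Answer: -1343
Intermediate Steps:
-69 + a*(-91) = -69 + 14*(-91) = -69 - 1274 = -1343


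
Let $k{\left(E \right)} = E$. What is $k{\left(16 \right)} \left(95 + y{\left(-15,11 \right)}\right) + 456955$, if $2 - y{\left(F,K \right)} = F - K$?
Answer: $458923$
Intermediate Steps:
$y{\left(F,K \right)} = 2 + K - F$ ($y{\left(F,K \right)} = 2 - \left(F - K\right) = 2 + K - F$)
$k{\left(16 \right)} \left(95 + y{\left(-15,11 \right)}\right) + 456955 = 16 \left(95 + \left(2 + 11 - -15\right)\right) + 456955 = 16 \left(95 + \left(2 + 11 + 15\right)\right) + 456955 = 16 \left(95 + 28\right) + 456955 = 16 \cdot 123 + 456955 = 1968 + 456955 = 458923$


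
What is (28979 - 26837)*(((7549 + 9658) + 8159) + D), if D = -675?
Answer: 52888122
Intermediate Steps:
(28979 - 26837)*(((7549 + 9658) + 8159) + D) = (28979 - 26837)*(((7549 + 9658) + 8159) - 675) = 2142*((17207 + 8159) - 675) = 2142*(25366 - 675) = 2142*24691 = 52888122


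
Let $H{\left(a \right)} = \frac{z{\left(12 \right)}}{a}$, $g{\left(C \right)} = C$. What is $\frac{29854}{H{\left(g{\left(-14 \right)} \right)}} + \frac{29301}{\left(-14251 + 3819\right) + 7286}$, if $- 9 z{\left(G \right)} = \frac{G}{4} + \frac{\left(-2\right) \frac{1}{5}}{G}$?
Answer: $\frac{355017577731}{279994} \approx 1.2679 \cdot 10^{6}$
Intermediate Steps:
$z{\left(G \right)} = - \frac{G}{36} + \frac{2}{45 G}$ ($z{\left(G \right)} = - \frac{\frac{G}{4} + \frac{\left(-2\right) \frac{1}{5}}{G}}{9} = - \frac{G \frac{1}{4} + \frac{\left(-2\right) \frac{1}{5}}{G}}{9} = - \frac{\frac{G}{4} - \frac{2}{5 G}}{9} = - \frac{- \frac{2}{5 G} + \frac{G}{4}}{9} = - \frac{G}{36} + \frac{2}{45 G}$)
$H{\left(a \right)} = - \frac{89}{270 a}$ ($H{\left(a \right)} = \frac{\left(- \frac{1}{36}\right) 12 + \frac{2}{45 \cdot 12}}{a} = \frac{- \frac{1}{3} + \frac{2}{45} \cdot \frac{1}{12}}{a} = \frac{- \frac{1}{3} + \frac{1}{270}}{a} = - \frac{89}{270 a}$)
$\frac{29854}{H{\left(g{\left(-14 \right)} \right)}} + \frac{29301}{\left(-14251 + 3819\right) + 7286} = \frac{29854}{\left(- \frac{89}{270}\right) \frac{1}{-14}} + \frac{29301}{\left(-14251 + 3819\right) + 7286} = \frac{29854}{\left(- \frac{89}{270}\right) \left(- \frac{1}{14}\right)} + \frac{29301}{-10432 + 7286} = \frac{29854}{\frac{89}{3780}} + \frac{29301}{-3146} = 29854 \cdot \frac{3780}{89} + 29301 \left(- \frac{1}{3146}\right) = \frac{112848120}{89} - \frac{29301}{3146} = \frac{355017577731}{279994}$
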